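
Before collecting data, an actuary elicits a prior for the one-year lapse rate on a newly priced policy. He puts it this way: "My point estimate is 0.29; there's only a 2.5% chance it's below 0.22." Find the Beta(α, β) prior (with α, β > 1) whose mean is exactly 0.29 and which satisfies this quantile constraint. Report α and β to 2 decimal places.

With mean 0.29 fixed, write α = 0.29s, β = 0.71s where s = α+β.
Need P(θ < 0.22) = 0.025 under Beta(0.29s, 0.71s). Normal approximation: (q−m)/√(m(1−m)/s) ≈ z_{0.025} = -1.96, so s ≈ 0.29·0.71·(-1.96)²/(0.22−0.29)² = 161.4.
At s = 161.4: P(θ<0.22) ≈ 0.020. Adjusting to match 0.025 gives s ≈ 148.13.
So α = 0.29·148.13 ≈ 42.96, β = 0.71·148.13 ≈ 105.17.

α ≈ 42.96, β ≈ 105.17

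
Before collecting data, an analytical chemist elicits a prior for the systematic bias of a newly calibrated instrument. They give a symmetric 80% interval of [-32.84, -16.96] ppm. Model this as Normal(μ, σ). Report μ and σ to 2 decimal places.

μ = -24.90, σ = 6.20

A symmetric 80% interval runs μ ± z·σ with z = 1.282.
Half-width = 7.94, so σ = 7.94/1.282 = 6.20.
μ is the interval midpoint, -24.90.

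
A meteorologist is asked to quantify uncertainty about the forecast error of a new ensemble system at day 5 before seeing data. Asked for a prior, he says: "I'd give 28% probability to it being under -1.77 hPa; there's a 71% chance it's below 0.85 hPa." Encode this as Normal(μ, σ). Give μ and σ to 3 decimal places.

μ = -0.426, σ = 2.306

The p-quantile of Normal(μ,σ) is μ + z_p·σ, with z_{0.28} = -0.5828 and z_{0.71} = 0.5534.
Eliminate σ: μ = (z₂·x₁ − z₁·x₂)/(z₂ − z₁) = (0.5534·-1.77 − (-0.5828)·0.85)/1.136 = -0.426.
Then σ = (x₂ − x₁)/(z₂ − z₁) = (0.85 − -1.77)/1.136 = 2.306.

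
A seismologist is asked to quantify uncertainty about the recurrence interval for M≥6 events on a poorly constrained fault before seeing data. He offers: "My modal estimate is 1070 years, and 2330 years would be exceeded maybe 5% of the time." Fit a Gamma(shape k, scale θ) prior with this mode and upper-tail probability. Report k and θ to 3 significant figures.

k ≈ 5.55, θ ≈ 235

Gamma(k,θ) with k>1 has mode (k−1)θ, so θ = 1070/(k−1).
Need P(X < 2330) = 0.95 with θ tied to k this way. Start at k = 2, θ = 1070: P(X<2330) ≈ 0.640.
Too low — raise k to concentrate. Iterating converges to k ≈ 5.55.
Then θ = 1070/(5.55−1) ≈ 235.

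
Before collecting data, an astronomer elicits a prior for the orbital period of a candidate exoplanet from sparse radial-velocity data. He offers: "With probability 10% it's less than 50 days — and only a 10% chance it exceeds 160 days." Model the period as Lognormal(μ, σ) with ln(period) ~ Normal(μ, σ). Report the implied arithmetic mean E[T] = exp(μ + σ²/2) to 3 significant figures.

If T ~ Lognormal(μ,σ) then ln T ~ Normal(μ,σ), so the p-quantile of ln T is μ + z_p·σ.
ln(50) = 3.912 and ln(160) = 5.075; z_{0.1} = -1.282, z_{0.9} = 1.282.
σ = (5.075 − 3.912)/(1.282 − (-1.282)) = 0.454.
μ = 3.912 − (-1.282)·0.454 = 4.494.
E[T] = exp(μ + σ²/2) = exp(4.494 + 0.1030) = 99.1 days.

E[T] ≈ 99.1 days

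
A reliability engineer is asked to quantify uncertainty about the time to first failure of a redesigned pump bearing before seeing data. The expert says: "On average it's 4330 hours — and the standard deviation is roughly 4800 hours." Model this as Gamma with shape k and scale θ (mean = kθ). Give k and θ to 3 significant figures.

For Gamma(k, scale θ): mean = kθ, variance = kθ², so CV = 1/√k.
CV = SD/mean = 4800/4330 = 1.109, hence k = 1/CV² = 0.814.
Then θ = mean/k = 4330/0.814 = 5320.

k ≈ 0.814, θ ≈ 5320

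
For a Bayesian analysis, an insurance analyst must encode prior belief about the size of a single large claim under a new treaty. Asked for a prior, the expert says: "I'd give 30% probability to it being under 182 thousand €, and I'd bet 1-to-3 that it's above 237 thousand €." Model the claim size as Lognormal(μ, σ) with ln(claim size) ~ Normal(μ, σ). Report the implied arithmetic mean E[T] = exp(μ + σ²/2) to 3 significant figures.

E[T] ≈ 209 thousand €

If T ~ Lognormal(μ,σ) then ln T ~ Normal(μ,σ), so the p-quantile of ln T is μ + z_p·σ.
ln(182) = 5.204 and ln(237) = 5.468; z_{0.3} = -0.5244, z_{0.75} = 0.6745.
σ = (5.468 − 5.204)/(0.6745 − (-0.5244)) = 0.220.
μ = 5.204 − (-0.5244)·0.220 = 5.320.
E[T] = exp(μ + σ²/2) = exp(5.320 + 0.0243) = 209 thousand €.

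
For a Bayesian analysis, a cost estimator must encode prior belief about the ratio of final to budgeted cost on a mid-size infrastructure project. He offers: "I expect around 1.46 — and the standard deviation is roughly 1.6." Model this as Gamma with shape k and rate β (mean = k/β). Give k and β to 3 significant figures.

For Gamma(k, rate β): mean = k/β, variance = k/β², so CV = 1/√k.
CV = SD/mean = 1.6/1.46 = 1.096, hence k = 1/CV² = 0.833.
Then β = k/mean = 0.833/1.46 = 0.57.

k ≈ 0.833, β ≈ 0.57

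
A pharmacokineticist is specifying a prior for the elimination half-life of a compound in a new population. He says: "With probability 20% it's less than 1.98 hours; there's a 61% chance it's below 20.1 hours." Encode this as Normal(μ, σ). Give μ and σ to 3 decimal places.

The p-quantile of Normal(μ,σ) is μ + z_p·σ, with z_{0.2} = -0.8416 and z_{0.61} = 0.2793.
Eliminate σ: μ = (z₂·x₁ − z₁·x₂)/(z₂ − z₁) = (0.2793·1.98 − (-0.8416)·20.1)/1.121 = 15.585.
Then σ = (x₂ − x₁)/(z₂ − z₁) = (20.1 − 1.98)/1.121 = 16.165.

μ = 15.585, σ = 16.165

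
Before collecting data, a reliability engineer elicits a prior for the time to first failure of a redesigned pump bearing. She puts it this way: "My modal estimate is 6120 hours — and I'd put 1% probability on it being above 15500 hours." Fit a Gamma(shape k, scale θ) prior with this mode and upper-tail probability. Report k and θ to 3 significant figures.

k ≈ 6.42, θ ≈ 1130

Gamma(k,θ) with k>1 has mode (k−1)θ, so θ = 6120/(k−1).
Need P(X < 15500) = 0.99 with θ tied to k this way. Start at k = 2, θ = 6120: P(X<15500) ≈ 0.719.
Too low — raise k to concentrate. Iterating converges to k ≈ 6.42.
Then θ = 6120/(6.42−1) ≈ 1130.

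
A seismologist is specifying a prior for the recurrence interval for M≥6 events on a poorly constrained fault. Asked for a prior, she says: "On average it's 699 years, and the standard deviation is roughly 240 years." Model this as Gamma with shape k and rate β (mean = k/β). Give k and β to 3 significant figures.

k ≈ 8.48, β ≈ 0.0121

For Gamma(k, rate β): mean = k/β, variance = k/β², so CV = 1/√k.
CV = SD/mean = 240/699 = 0.3433, hence k = 1/CV² = 8.48.
Then β = k/mean = 8.48/699 = 0.0121.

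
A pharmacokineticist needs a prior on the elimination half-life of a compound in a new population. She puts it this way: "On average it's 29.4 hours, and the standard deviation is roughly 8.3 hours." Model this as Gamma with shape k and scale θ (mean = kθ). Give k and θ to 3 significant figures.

For Gamma(k, scale θ): mean = kθ, variance = kθ², so CV = 1/√k.
CV = SD/mean = 8.3/29.4 = 0.2823, hence k = 1/CV² = 12.5.
Then θ = mean/k = 29.4/12.5 = 2.34.

k ≈ 12.5, θ ≈ 2.34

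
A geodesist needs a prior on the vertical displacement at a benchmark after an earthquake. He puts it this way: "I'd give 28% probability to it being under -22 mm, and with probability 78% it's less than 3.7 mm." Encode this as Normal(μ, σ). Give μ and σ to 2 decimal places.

μ = -10.95, σ = 18.97

For Normal(μ,σ), the p-quantile is μ + z_p·σ. Here z_{0.28} = -0.5828, z_{0.78} = 0.7722.
So -22 = μ − 0.5828σ and 3.7 = μ + 0.7722σ.
Subtracting: σ = (3.7 − -22)/(0.7722 − (-0.5828)) = 18.97.
Then μ = -22 − (-0.5828)·18.97 = -10.95.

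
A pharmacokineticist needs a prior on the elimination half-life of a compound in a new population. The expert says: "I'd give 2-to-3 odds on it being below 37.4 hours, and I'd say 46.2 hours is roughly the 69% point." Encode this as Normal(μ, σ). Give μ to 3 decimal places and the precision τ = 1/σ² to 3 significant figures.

μ = 40.376, τ = 0.00725

For Normal(μ,σ), the p-quantile is μ + z_p·σ. Here z_{0.4} = -0.2533, z_{0.69} = 0.4959.
So 37.4 = μ − 0.2533σ and 46.2 = μ + 0.4959σ.
Subtracting: σ = (46.2 − 37.4)/(0.4959 − (-0.2533)) = 11.746.
Then μ = 37.4 − (-0.2533)·11.746 = 40.376.
Precision τ = 1/σ² = 1/11.75² = 0.00725.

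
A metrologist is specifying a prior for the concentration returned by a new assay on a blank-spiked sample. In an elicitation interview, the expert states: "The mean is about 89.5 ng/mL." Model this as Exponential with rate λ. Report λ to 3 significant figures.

Exponential mean = 1/λ, so λ = 1/89.5 = 0.0112.

λ ≈ 0.0112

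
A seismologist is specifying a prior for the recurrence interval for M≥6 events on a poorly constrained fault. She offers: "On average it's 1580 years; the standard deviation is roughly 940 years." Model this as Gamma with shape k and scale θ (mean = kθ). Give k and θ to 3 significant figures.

k ≈ 2.83, θ ≈ 559

For Gamma(k, scale θ): mean = kθ, variance = kθ², so CV = 1/√k.
CV = SD/mean = 940/1580 = 0.5949, hence k = 1/CV² = 2.83.
Then θ = mean/k = 1580/2.83 = 559.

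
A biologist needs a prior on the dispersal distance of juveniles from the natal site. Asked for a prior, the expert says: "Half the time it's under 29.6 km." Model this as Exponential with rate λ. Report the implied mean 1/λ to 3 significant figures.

mean ≈ 42.7 km

Exponential median = ln 2 / λ, so λ = ln 2 / 29.6 = 0.0234.
Mean = 1/λ = 42.7 km.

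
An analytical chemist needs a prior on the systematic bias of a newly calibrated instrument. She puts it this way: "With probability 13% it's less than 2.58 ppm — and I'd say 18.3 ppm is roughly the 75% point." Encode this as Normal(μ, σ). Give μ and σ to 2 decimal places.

μ = 12.41, σ = 8.73

For Normal(μ,σ), the p-quantile is μ + z_p·σ. Here z_{0.13} = -1.126, z_{0.75} = 0.6745.
So 2.58 = μ − 1.126σ and 18.3 = μ + 0.6745σ.
Subtracting: σ = (18.3 − 2.58)/(0.6745 − (-1.126)) = 8.73.
Then μ = 2.58 − (-1.126)·8.73 = 12.41.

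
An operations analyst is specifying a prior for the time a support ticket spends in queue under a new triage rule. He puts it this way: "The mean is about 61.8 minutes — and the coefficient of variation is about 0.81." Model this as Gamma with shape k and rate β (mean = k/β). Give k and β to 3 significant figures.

k ≈ 1.52, β ≈ 0.0247

For Gamma(k, rate β): mean = k/β, variance = k/β², so CV = 1/√k.
CV = 0.81, hence k = 1/CV² = 1.52.
Then β = k/mean = 1.52/61.8 = 0.0247.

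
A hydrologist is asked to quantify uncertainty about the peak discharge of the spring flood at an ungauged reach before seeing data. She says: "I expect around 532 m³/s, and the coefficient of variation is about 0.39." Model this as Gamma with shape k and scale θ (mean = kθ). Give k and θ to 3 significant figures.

For Gamma(k, scale θ): mean = kθ, variance = kθ², so CV = 1/√k.
CV = 0.39, hence k = 1/CV² = 6.57.
Then θ = mean/k = 532/6.57 = 80.9.

k ≈ 6.57, θ ≈ 80.9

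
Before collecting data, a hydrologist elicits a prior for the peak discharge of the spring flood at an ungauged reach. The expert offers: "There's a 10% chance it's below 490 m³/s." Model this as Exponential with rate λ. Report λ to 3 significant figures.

P(T < 490.0) = 1 − e^(−λ·490.0) = 0.1, so λ = −ln(1−0.1)/490.0 = −ln(0.9)/490.0 = 0.000215.

λ ≈ 0.000215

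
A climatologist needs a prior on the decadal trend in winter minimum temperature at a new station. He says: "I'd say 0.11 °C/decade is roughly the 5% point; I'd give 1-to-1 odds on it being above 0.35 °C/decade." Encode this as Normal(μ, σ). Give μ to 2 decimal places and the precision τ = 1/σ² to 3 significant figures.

μ = 0.35, τ = 47

For Normal(μ,σ), the p-quantile is μ + z_p·σ. Here z_{0.05} = -1.645, z_{0.5} = 0.
So 0.11 = μ − 1.645σ and 0.35 = μ + 0σ.
Subtracting: σ = (0.35 − 0.11)/(0 − (-1.645)) = 0.15.
Then μ = 0.11 − (-1.645)·0.15 = 0.35.
Precision τ = 1/σ² = 1/0.1459² = 47.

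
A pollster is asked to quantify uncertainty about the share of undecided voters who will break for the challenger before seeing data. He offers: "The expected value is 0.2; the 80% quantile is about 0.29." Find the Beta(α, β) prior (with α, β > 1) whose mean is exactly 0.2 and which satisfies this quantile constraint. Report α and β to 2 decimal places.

With mean 0.2 fixed, write α = 0.2s, β = 0.8s where s = α+β.
Need P(θ < 0.29) = 0.8 under Beta(0.2s, 0.8s). Normal approximation: (q−m)/√(m(1−m)/s) ≈ z_{0.8} = 0.842, so s ≈ 0.2·0.8·(0.842)²/(0.29−0.2)² = 14.0.
At s = 14.0: P(θ<0.29) ≈ 0.813. Adjusting to match 0.8 gives s ≈ 12.04.
So α = 0.2·12.04 ≈ 2.41, β = 0.8·12.04 ≈ 9.63.

α ≈ 2.41, β ≈ 9.63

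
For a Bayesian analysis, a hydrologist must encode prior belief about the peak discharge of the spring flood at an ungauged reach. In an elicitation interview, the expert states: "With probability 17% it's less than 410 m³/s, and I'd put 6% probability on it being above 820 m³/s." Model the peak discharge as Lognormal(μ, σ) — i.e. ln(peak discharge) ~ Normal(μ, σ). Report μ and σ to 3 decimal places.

If T ~ Lognormal(μ,σ) then ln T ~ Normal(μ,σ), so the p-quantile of ln T is μ + z_p·σ.
ln(410) = 6.016 and ln(820) = 6.709; z_{0.17} = -0.9542, z_{0.94} = 1.555.
σ = (6.709 − 6.016)/(1.555 − (-0.9542)) = 0.276.
μ = 6.016 − (-0.9542)·0.276 = 6.280.

μ ≈ 6.280, σ ≈ 0.276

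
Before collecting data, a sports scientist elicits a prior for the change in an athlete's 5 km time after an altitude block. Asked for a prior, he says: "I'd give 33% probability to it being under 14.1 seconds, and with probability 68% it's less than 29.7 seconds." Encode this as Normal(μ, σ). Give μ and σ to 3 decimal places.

The p-quantile of Normal(μ,σ) is μ + z_p·σ, with z_{0.33} = -0.4399 and z_{0.68} = 0.4677.
Eliminate σ: μ = (z₂·x₁ − z₁·x₂)/(z₂ − z₁) = (0.4677·14.1 − (-0.4399)·29.7)/0.9076 = 21.661.
Then σ = (x₂ − x₁)/(z₂ − z₁) = (29.7 − 14.1)/0.9076 = 17.188.

μ = 21.661, σ = 17.188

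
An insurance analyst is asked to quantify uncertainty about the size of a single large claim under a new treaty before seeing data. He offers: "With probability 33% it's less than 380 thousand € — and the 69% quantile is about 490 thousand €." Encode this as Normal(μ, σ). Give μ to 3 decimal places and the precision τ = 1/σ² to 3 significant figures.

The p-quantile of Normal(μ,σ) is μ + z_p·σ, with z_{0.33} = -0.4399 and z_{0.69} = 0.4959.
Eliminate σ: μ = (z₂·x₁ − z₁·x₂)/(z₂ − z₁) = (0.4959·380 − (-0.4399)·490)/0.9358 = 431.712.
Then σ = (x₂ − x₁)/(z₂ − z₁) = (490 − 380)/0.9358 = 117.551.
Precision τ = 1/σ² = 1/117.6² = 7.24e-05.

μ = 431.712, τ = 7.24e-05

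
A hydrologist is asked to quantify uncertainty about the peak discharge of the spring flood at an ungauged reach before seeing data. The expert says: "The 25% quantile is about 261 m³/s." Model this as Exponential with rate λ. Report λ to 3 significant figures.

λ ≈ 0.0011

P(T < 261.0) = 1 − e^(−λ·261.0) = 0.25, so λ = −ln(1−0.25)/261.0 = −ln(0.75)/261.0 = 0.0011.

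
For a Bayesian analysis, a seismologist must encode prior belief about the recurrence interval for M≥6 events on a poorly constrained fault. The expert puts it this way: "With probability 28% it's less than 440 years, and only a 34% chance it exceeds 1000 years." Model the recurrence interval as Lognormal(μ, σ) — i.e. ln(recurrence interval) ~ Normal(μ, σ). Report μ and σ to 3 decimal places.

If T ~ Lognormal(μ,σ) then ln T ~ Normal(μ,σ), so the p-quantile of ln T is μ + z_p·σ.
ln(440) = 6.087 and ln(1000) = 6.908; z_{0.28} = -0.5828, z_{0.66} = 0.4125.
σ = (6.908 − 6.087)/(0.4125 − (-0.5828)) = 0.825.
μ = 6.087 − (-0.5828)·0.825 = 6.568.

μ ≈ 6.568, σ ≈ 0.825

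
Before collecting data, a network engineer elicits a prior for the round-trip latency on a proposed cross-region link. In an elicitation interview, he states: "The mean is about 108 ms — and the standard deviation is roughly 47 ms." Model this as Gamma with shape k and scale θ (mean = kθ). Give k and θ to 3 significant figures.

For Gamma(k, scale θ): mean = kθ, variance = kθ², so CV = 1/√k.
CV = SD/mean = 47/108 = 0.4352, hence k = 1/CV² = 5.28.
Then θ = mean/k = 108/5.28 = 20.5.

k ≈ 5.28, θ ≈ 20.5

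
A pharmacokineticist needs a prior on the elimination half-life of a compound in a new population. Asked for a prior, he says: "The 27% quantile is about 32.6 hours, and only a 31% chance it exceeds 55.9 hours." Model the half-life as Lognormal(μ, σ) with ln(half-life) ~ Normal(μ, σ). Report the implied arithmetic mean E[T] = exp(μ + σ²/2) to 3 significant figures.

If T ~ Lognormal(μ,σ) then ln T ~ Normal(μ,σ), so the p-quantile of ln T is μ + z_p·σ.
ln(32.6) = 3.484 and ln(55.9) = 4.024; z_{0.27} = -0.6128, z_{0.69} = 0.4959.
σ = (4.024 − 3.484)/(0.4959 − (-0.6128)) = 0.486.
μ = 3.484 − (-0.6128)·0.486 = 3.782.
E[T] = exp(μ + σ²/2) = exp(3.782 + 0.1183) = 49.4 hours.

E[T] ≈ 49.4 hours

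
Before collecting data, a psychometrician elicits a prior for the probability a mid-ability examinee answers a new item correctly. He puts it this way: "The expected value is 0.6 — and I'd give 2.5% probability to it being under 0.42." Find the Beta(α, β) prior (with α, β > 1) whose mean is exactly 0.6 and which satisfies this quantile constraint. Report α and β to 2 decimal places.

With mean 0.6 fixed, write α = 0.6s, β = 0.4s where s = α+β.
Need P(θ < 0.42) = 0.025 under Beta(0.6s, 0.4s). Normal approximation: (q−m)/√(m(1−m)/s) ≈ z_{0.025} = -1.96, so s ≈ 0.6·0.4·(-1.96)²/(0.42−0.6)² = 28.5.
At s = 28.5: P(θ<0.42) ≈ 0.026. Adjusting to match 0.025 gives s ≈ 29.13.
So α = 0.6·29.13 ≈ 17.48, β = 0.4·29.13 ≈ 11.65.

α ≈ 17.48, β ≈ 11.65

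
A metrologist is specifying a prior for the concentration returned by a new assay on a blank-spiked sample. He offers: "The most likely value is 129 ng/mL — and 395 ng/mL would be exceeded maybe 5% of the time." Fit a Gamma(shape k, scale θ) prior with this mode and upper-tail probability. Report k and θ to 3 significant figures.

k ≈ 3.11, θ ≈ 61.2

Gamma(k,θ) with k>1 has mode (k−1)θ, so θ = 129/(k−1).
Need P(X < 395) = 0.95 with θ tied to k this way. Start at k = 2, θ = 129: P(X<395) ≈ 0.810.
Too low — raise k to concentrate. Iterating converges to k ≈ 3.11.
Then θ = 129/(3.11−1) ≈ 61.2.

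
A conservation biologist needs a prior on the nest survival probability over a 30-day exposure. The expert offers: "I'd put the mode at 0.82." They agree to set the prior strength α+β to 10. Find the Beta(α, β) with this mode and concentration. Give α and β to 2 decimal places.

For α,β > 1 the Beta mode is (α−1)/(α+β−2). With α+β = 10, the mode is (α−1)/8.
Set (α−1)/8 = 0.82 → α = 1 + 0.82·8 = 7.56.
β = 10 − α = 2.44.

α = 7.56, β = 2.44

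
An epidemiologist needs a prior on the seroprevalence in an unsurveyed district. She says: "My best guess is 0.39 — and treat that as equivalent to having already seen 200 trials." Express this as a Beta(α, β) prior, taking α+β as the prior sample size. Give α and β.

Under the effective-sample-size interpretation, Beta(α, β) has prior mean α/(α+β) and prior sample size α+β.
So α+β = 200 and α/(α+β) = 0.39, giving α = 0.39·200 = 78 and β = 200 − 78 = 122.

α = 78, β = 122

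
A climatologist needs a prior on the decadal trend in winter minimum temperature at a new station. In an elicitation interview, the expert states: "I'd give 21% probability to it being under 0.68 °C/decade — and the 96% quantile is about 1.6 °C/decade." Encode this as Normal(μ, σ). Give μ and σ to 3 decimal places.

For Normal(μ,σ), the p-quantile is μ + z_p·σ. Here z_{0.21} = -0.8064, z_{0.96} = 1.751.
So 0.68 = μ − 0.8064σ and 1.6 = μ + 1.751σ.
Subtracting: σ = (1.6 − 0.68)/(1.751 − (-0.8064)) = 0.360.
Then μ = 0.68 − (-0.8064)·0.360 = 0.970.

μ = 0.970, σ = 0.360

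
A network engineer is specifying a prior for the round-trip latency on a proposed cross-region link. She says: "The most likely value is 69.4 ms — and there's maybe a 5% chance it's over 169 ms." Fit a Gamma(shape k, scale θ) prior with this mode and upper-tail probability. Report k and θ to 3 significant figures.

k ≈ 4.44, θ ≈ 20.2

Gamma(k,θ) with k>1 has mode (k−1)θ, so θ = 69.4/(k−1).
Need P(X < 169) = 0.95 with θ tied to k this way. Start at k = 2, θ = 69.4: P(X<169) ≈ 0.699.
Too low — raise k to concentrate. Iterating converges to k ≈ 4.44.
Then θ = 69.4/(4.44−1) ≈ 20.2.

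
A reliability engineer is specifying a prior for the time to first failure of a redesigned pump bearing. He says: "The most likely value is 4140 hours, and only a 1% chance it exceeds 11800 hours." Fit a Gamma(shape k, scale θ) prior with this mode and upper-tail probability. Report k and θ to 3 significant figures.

Gamma(k,θ) with k>1 has mode (k−1)θ, so θ = 4140/(k−1).
Need P(X < 11800) = 0.99 with θ tied to k this way. Start at k = 2, θ = 4140: P(X<11800) ≈ 0.777.
Too low — raise k to concentrate. Iterating converges to k ≈ 5.15.
Then θ = 4140/(5.15−1) ≈ 997.

k ≈ 5.15, θ ≈ 997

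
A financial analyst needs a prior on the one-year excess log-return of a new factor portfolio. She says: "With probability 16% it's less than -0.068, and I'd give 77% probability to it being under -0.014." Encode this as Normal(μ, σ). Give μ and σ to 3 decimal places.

For Normal(μ,σ), the p-quantile is μ + z_p·σ. Here z_{0.16} = -0.9945, z_{0.77} = 0.7388.
So -0.068 = μ − 0.9945σ and -0.014 = μ + 0.7388σ.
Subtracting: σ = (-0.014 − -0.068)/(0.7388 − (-0.9945)) = 0.031.
Then μ = -0.068 − (-0.9945)·0.031 = -0.037.

μ = -0.037, σ = 0.031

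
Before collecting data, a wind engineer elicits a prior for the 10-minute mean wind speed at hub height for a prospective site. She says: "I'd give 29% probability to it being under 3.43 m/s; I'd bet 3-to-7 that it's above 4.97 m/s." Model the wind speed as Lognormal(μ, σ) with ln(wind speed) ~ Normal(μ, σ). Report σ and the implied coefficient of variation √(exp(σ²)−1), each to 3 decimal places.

σ ≈ 0.344, CV ≈ 0.355

If T ~ Lognormal(μ,σ) then ln T ~ Normal(μ,σ), so the p-quantile of ln T is μ + z_p·σ.
ln(3.43) = 1.233 and ln(4.97) = 1.603; z_{0.29} = -0.5534, z_{0.7} = 0.5244.
σ = (1.603 − 1.233)/(0.5244 − (-0.5534)) = 0.344.
μ = 1.233 − (-0.5534)·0.344 = 1.423.
CV = √(exp(σ²)−1) = √(exp(0.1184)−1) = 0.355.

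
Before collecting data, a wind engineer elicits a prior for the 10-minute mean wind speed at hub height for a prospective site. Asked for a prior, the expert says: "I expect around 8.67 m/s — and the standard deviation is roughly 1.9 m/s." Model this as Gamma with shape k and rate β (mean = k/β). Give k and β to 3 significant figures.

For Gamma(k, rate β): mean = k/β, variance = k/β², so CV = 1/√k.
CV = SD/mean = 1.9/8.67 = 0.2191, hence k = 1/CV² = 20.8.
Then β = k/mean = 20.8/8.67 = 2.4.

k ≈ 20.8, β ≈ 2.4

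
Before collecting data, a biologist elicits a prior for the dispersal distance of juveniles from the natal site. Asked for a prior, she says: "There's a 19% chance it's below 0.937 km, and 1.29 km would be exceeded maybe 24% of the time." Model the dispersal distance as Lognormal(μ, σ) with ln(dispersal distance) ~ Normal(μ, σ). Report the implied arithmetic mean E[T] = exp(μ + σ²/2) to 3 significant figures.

E[T] ≈ 1.14 km

If T ~ Lognormal(μ,σ) then ln T ~ Normal(μ,σ), so the p-quantile of ln T is μ + z_p·σ.
ln(0.937) = -0.06507 and ln(1.29) = 0.2546; z_{0.19} = -0.8779, z_{0.76} = 0.7063.
σ = (0.2546 − -0.06507)/(0.7063 − (-0.8779)) = 0.202.
μ = -0.06507 − (-0.8779)·0.202 = 0.112.
E[T] = exp(μ + σ²/2) = exp(0.112 + 0.0204) = 1.14 km.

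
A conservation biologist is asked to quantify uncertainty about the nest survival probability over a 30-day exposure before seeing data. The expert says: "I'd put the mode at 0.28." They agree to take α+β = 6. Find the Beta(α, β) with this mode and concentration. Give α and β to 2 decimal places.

For α,β > 1 the Beta mode is (α−1)/(α+β−2). With α+β = 6, the mode is (α−1)/4.
Set (α−1)/4 = 0.28 → α = 1 + 0.28·4 = 2.12.
β = 6 − α = 3.88.

α = 2.12, β = 3.88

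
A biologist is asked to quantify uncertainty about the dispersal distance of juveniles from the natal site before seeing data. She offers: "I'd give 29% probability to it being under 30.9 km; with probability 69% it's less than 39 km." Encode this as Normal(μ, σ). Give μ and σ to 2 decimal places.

μ = 35.17, σ = 7.72

For Normal(μ,σ), the p-quantile is μ + z_p·σ. Here z_{0.29} = -0.5534, z_{0.69} = 0.4959.
So 30.9 = μ − 0.5534σ and 39 = μ + 0.4959σ.
Subtracting: σ = (39 − 30.9)/(0.4959 − (-0.5534)) = 7.72.
Then μ = 30.9 − (-0.5534)·7.72 = 35.17.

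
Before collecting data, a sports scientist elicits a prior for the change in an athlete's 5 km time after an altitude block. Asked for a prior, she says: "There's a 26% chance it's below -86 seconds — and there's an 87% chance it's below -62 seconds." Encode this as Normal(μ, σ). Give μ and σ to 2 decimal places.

For Normal(μ,σ), the p-quantile is μ + z_p·σ. Here z_{0.26} = -0.6433, z_{0.87} = 1.126.
So -86 = μ − 0.6433σ and -62 = μ + 1.126σ.
Subtracting: σ = (-62 − -86)/(1.126 − (-0.6433)) = 13.56.
Then μ = -86 − (-0.6433)·13.56 = -77.28.

μ = -77.28, σ = 13.56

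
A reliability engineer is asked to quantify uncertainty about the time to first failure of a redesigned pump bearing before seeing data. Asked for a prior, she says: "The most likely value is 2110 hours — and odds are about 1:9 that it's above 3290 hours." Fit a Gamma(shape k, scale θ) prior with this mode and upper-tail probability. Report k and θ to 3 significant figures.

Gamma(k,θ) with k>1 has mode (k−1)θ, so θ = 2110/(k−1).
Need P(X < 3290) = 0.9 with θ tied to k this way. Start at k = 2, θ = 2110: P(X<3290) ≈ 0.462.
Too low — raise k to concentrate. Iterating converges to k ≈ 10.5.
Then θ = 2110/(10.5−1) ≈ 222.

k ≈ 10.5, θ ≈ 222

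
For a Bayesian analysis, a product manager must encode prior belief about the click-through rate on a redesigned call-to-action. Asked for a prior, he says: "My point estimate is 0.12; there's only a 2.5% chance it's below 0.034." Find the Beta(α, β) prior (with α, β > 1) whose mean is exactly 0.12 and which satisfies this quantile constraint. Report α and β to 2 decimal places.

α ≈ 3.90, β ≈ 28.57

With mean 0.12 fixed, write α = 0.12s, β = 0.88s where s = α+β.
Need P(θ < 0.034) = 0.025 under Beta(0.12s, 0.88s). Normal approximation: (q−m)/√(m(1−m)/s) ≈ z_{0.025} = -1.96, so s ≈ 0.12·0.88·(-1.96)²/(0.034−0.12)² = 54.8.
At s = 54.8: P(θ<0.034) ≈ 0.004. Adjusting to match 0.025 gives s ≈ 32.47.
So α = 0.12·32.47 ≈ 3.90, β = 0.88·32.47 ≈ 28.57.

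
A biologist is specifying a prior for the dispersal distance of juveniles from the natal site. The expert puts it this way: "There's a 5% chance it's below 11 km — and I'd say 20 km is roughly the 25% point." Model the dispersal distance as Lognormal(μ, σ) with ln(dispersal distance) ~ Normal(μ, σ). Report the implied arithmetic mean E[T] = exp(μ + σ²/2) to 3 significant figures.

E[T] ≈ 36.6 km

If T ~ Lognormal(μ,σ) then ln T ~ Normal(μ,σ), so the p-quantile of ln T is μ + z_p·σ.
ln(11) = 2.398 and ln(20) = 2.996; z_{0.05} = -1.645, z_{0.25} = -0.6745.
σ = (2.996 − 2.398)/(-0.6745 − (-1.645)) = 0.616.
μ = 2.398 − (-1.645)·0.616 = 3.411.
E[T] = exp(μ + σ²/2) = exp(3.411 + 0.1898) = 36.6 km.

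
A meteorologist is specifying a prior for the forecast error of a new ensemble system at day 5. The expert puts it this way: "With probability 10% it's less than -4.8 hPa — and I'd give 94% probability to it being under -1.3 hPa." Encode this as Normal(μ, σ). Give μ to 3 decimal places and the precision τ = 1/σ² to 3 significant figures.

The p-quantile of Normal(μ,σ) is μ + z_p·σ, with z_{0.1} = -1.282 and z_{0.94} = 1.555.
Eliminate σ: μ = (z₂·x₁ − z₁·x₂)/(z₂ − z₁) = (1.555·-4.8 − (-1.282)·-1.3)/2.836 = -3.219.
Then σ = (x₂ − x₁)/(z₂ − z₁) = (-1.3 − -4.8)/2.836 = 1.234.
Precision τ = 1/σ² = 1/1.234² = 0.657.

μ = -3.219, τ = 0.657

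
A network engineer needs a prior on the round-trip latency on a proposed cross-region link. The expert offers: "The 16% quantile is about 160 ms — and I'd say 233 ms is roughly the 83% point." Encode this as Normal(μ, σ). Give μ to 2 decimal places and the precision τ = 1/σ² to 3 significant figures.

μ = 197.25, τ = 0.000713

The p-quantile of Normal(μ,σ) is μ + z_p·σ, with z_{0.16} = -0.9945 and z_{0.83} = 0.9542.
Eliminate σ: μ = (z₂·x₁ − z₁·x₂)/(z₂ − z₁) = (0.9542·160 − (-0.9945)·233)/1.949 = 197.25.
Then σ = (x₂ − x₁)/(z₂ − z₁) = (233 − 160)/1.949 = 37.46.
Precision τ = 1/σ² = 1/37.46² = 0.000713.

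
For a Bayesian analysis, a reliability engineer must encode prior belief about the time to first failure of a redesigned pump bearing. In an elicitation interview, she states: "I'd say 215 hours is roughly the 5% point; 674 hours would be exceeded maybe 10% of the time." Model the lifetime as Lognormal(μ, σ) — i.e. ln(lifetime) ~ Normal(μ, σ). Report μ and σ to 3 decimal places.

μ ≈ 6.013, σ ≈ 0.390

If T ~ Lognormal(μ,σ) then ln T ~ Normal(μ,σ), so the p-quantile of ln T is μ + z_p·σ.
ln(215) = 5.371 and ln(674) = 6.513; z_{0.05} = -1.645, z_{0.9} = 1.282.
σ = (6.513 − 5.371)/(1.282 − (-1.645)) = 0.390.
μ = 5.371 − (-1.645)·0.390 = 6.013.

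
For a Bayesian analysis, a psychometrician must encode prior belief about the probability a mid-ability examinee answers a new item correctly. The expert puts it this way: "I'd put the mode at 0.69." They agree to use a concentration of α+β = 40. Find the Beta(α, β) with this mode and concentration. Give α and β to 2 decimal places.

α = 27.22, β = 12.78

For α,β > 1 the Beta mode is (α−1)/(α+β−2). With α+β = 40, the mode is (α−1)/38.
Set (α−1)/38 = 0.69 → α = 1 + 0.69·38 = 27.22.
β = 40 − α = 12.78.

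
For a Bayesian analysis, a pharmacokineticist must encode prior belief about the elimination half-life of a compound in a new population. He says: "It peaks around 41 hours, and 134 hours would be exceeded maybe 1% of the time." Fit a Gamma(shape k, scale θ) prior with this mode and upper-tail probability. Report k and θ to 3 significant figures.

Gamma(k,θ) with k>1 has mode (k−1)θ, so θ = 41/(k−1).
Need P(X < 134) = 0.99 with θ tied to k this way. Start at k = 2, θ = 41: P(X<134) ≈ 0.838.
Too low — raise k to concentrate. Iterating converges to k ≈ 4.14.
Then θ = 41/(4.14−1) ≈ 13.

k ≈ 4.14, θ ≈ 13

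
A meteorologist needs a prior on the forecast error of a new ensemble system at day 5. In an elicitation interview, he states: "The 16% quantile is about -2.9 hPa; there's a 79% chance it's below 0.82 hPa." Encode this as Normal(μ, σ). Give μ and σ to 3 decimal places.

The p-quantile of Normal(μ,σ) is μ + z_p·σ, with z_{0.16} = -0.9945 and z_{0.79} = 0.8064.
Eliminate σ: μ = (z₂·x₁ − z₁·x₂)/(z₂ − z₁) = (0.8064·-2.9 − (-0.9945)·0.82)/1.801 = -0.846.
Then σ = (x₂ − x₁)/(z₂ − z₁) = (0.82 − -2.9)/1.801 = 2.066.

μ = -0.846, σ = 2.066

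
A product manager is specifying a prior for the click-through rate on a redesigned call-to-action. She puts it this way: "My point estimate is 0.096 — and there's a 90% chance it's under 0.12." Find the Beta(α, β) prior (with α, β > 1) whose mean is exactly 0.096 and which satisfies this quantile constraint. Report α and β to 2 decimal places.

α ≈ 24.89, β ≈ 234.40

With mean 0.096 fixed, write α = 0.096s, β = 0.904s where s = α+β.
Need P(θ < 0.12) = 0.9 under Beta(0.096s, 0.904s). Normal approximation: (q−m)/√(m(1−m)/s) ≈ z_{0.9} = 1.28, so s ≈ 0.096·0.904·(1.28)²/(0.12−0.096)² = 247.5.
At s = 247.5: P(θ<0.12) ≈ 0.895. Adjusting to match 0.9 gives s ≈ 259.30.
So α = 0.096·259.30 ≈ 24.89, β = 0.904·259.30 ≈ 234.40.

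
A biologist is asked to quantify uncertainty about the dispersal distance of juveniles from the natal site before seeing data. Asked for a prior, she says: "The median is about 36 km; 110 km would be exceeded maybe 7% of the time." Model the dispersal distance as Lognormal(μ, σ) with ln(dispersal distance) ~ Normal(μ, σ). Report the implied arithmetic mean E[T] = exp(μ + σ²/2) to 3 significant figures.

E[T] ≈ 47.9 km

If T ~ Lognormal(μ,σ) then ln T ~ Normal(μ,σ), so the p-quantile of ln T is μ + z_p·σ.
ln(36) = 3.584 and ln(110) = 4.7; z_{0.5} = 0, z_{0.93} = 1.476.
σ = (4.7 − 3.584)/(1.476 − (0)) = 0.757.
μ = 3.584 − (0)·0.757 = 3.584.
E[T] = exp(μ + σ²/2) = exp(3.584 + 0.2864) = 47.9 km.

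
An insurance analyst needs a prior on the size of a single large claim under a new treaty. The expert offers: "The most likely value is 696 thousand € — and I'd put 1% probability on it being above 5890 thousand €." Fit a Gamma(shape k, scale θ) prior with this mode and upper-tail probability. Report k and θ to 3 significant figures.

k ≈ 1.72, θ ≈ 964

Gamma(k,θ) with k>1 has mode (k−1)θ, so θ = 696/(k−1).
Need P(X < 5890) = 0.99 with θ tied to k this way. Start at k = 2, θ = 696: P(X<5890) ≈ 0.998.
Too high — lower k to spread out. Iterating converges to k ≈ 1.72.
Then θ = 696/(1.72−1) ≈ 964.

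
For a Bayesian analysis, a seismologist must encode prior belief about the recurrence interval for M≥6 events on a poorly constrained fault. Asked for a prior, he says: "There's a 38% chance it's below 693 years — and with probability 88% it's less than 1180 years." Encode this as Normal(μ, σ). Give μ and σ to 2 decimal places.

The p-quantile of Normal(μ,σ) is μ + z_p·σ, with z_{0.38} = -0.3055 and z_{0.88} = 1.175.
Eliminate σ: μ = (z₂·x₁ − z₁·x₂)/(z₂ − z₁) = (1.175·693 − (-0.3055)·1180)/1.48 = 793.49.
Then σ = (x₂ − x₁)/(z₂ − z₁) = (1180 − 693)/1.48 = 328.95.

μ = 793.49, σ = 328.95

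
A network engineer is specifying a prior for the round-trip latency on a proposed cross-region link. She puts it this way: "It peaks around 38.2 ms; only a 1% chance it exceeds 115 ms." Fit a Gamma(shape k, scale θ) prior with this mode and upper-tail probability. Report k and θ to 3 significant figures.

Gamma(k,θ) with k>1 has mode (k−1)θ, so θ = 38.2/(k−1).
Need P(X < 115) = 0.99 with θ tied to k this way. Start at k = 2, θ = 38.2: P(X<115) ≈ 0.802.
Too low — raise k to concentrate. Iterating converges to k ≈ 4.7.
Then θ = 38.2/(4.7−1) ≈ 10.3.

k ≈ 4.7, θ ≈ 10.3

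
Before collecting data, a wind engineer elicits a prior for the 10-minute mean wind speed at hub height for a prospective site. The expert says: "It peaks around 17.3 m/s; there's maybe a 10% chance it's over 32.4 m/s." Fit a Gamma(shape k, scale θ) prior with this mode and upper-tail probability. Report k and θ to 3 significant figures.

k ≈ 5.85, θ ≈ 3.57

Gamma(k,θ) with k>1 has mode (k−1)θ, so θ = 17.3/(k−1).
Need P(X < 32.4) = 0.9 with θ tied to k this way. Start at k = 2, θ = 17.3: P(X<32.4) ≈ 0.558.
Too low — raise k to concentrate. Iterating converges to k ≈ 5.85.
Then θ = 17.3/(5.85−1) ≈ 3.57.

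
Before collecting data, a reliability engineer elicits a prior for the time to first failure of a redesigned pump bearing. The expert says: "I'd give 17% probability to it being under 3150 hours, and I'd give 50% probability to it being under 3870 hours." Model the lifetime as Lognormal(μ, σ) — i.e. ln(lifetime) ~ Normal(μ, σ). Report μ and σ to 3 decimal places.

μ ≈ 8.261, σ ≈ 0.216

If T ~ Lognormal(μ,σ) then ln T ~ Normal(μ,σ), so the p-quantile of ln T is μ + z_p·σ.
ln(3150) = 8.055 and ln(3870) = 8.261; z_{0.17} = -0.9542, z_{0.5} = 0.
σ = (8.261 − 8.055)/(0 − (-0.9542)) = 0.216.
μ = 8.055 − (-0.9542)·0.216 = 8.261.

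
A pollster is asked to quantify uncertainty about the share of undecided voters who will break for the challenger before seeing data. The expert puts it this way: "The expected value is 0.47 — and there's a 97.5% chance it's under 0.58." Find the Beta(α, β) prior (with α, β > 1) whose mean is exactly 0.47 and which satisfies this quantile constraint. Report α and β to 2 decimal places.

α ≈ 36.98, β ≈ 41.71

With mean 0.47 fixed, write α = 0.47s, β = 0.53s where s = α+β.
Need P(θ < 0.58) = 0.975 under Beta(0.47s, 0.53s). Normal approximation: (q−m)/√(m(1−m)/s) ≈ z_{0.975} = 1.96, so s ≈ 0.47·0.53·(1.96)²/(0.58−0.47)² = 79.1.
At s = 79.1: P(θ<0.58) ≈ 0.975. Adjusting to match 0.975 gives s ≈ 78.69.
So α = 0.47·78.69 ≈ 36.98, β = 0.53·78.69 ≈ 41.71.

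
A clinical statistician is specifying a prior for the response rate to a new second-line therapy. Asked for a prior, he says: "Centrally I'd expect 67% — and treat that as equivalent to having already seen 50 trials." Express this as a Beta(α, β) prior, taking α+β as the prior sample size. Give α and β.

α = 33.5, β = 16.5

Under the effective-sample-size interpretation, Beta(α, β) has prior mean α/(α+β) and prior sample size α+β.
So α+β = 50 and α/(α+β) = 0.67, giving α = 0.67·50 = 33.5 and β = 50 − 33.5 = 16.5.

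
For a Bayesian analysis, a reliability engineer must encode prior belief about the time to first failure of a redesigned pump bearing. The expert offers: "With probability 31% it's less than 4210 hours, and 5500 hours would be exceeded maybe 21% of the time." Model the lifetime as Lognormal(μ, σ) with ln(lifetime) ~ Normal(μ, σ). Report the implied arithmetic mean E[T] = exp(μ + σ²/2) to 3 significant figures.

If T ~ Lognormal(μ,σ) then ln T ~ Normal(μ,σ), so the p-quantile of ln T is μ + z_p·σ.
ln(4210) = 8.345 and ln(5500) = 8.613; z_{0.31} = -0.4959, z_{0.79} = 0.8064.
σ = (8.613 − 8.345)/(0.8064 − (-0.4959)) = 0.205.
μ = 8.345 − (-0.4959)·0.205 = 8.447.
E[T] = exp(μ + σ²/2) = exp(8.447 + 0.0211) = 4760 hours.

E[T] ≈ 4760 hours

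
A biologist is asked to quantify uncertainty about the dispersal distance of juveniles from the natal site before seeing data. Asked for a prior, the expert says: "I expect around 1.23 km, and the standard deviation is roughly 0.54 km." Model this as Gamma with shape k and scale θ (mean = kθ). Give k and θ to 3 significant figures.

For Gamma(k, scale θ): mean = kθ, variance = kθ², so CV = 1/√k.
CV = SD/mean = 0.54/1.23 = 0.439, hence k = 1/CV² = 5.19.
Then θ = mean/k = 1.23/5.19 = 0.237.

k ≈ 5.19, θ ≈ 0.237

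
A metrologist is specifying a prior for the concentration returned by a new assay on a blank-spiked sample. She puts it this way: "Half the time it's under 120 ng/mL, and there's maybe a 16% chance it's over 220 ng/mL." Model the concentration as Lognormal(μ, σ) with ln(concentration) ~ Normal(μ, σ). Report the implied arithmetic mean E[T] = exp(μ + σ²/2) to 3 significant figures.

If T ~ Lognormal(μ,σ) then ln T ~ Normal(μ,σ), so the p-quantile of ln T is μ + z_p·σ.
ln(120) = 4.787 and ln(220) = 5.394; z_{0.5} = 0, z_{0.84} = 0.9945.
σ = (5.394 − 4.787)/(0.9945 − (0)) = 0.610.
μ = 4.787 − (0)·0.610 = 4.787.
E[T] = exp(μ + σ²/2) = exp(4.787 + 0.1858) = 144 ng/mL.

E[T] ≈ 144 ng/mL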